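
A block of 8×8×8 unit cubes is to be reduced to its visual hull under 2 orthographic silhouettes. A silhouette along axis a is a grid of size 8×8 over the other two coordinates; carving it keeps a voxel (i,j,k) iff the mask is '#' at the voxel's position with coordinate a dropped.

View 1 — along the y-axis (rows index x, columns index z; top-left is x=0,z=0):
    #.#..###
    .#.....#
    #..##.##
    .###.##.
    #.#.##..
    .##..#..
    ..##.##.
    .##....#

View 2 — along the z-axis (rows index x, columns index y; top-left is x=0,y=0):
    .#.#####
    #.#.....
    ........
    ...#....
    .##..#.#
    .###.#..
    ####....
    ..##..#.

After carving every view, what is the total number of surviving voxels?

|visual hull| = 92

initial block: 8^3 = 512
after view 1 [y-axis, 31 of 64 cells solid] → remaining = 248
after view 2 [z-axis, 24 of 64 cells solid] → remaining = 92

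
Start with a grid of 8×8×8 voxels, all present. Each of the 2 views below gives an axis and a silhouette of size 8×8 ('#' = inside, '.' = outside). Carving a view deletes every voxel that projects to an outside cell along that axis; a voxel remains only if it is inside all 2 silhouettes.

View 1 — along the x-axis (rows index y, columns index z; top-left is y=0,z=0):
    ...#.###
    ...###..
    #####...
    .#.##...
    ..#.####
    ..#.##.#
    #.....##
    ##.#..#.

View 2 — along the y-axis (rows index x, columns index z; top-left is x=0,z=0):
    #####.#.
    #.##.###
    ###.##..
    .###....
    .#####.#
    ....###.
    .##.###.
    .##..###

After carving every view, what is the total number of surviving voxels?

voxel count = 149

initial block: 8^3 = 512
step 1: project along x, AND mask (31/64) → |grid| = 248
step 2: project along y, AND mask (39/64) → |grid| = 149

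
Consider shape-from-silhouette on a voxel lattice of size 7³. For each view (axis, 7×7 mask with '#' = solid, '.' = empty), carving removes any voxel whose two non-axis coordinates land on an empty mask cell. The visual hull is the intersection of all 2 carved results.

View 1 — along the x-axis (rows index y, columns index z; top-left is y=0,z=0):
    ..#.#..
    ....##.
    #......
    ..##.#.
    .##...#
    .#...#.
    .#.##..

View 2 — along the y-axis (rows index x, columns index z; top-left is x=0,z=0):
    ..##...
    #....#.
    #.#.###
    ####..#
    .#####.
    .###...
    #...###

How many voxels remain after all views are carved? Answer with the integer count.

start: 7×7×7 = 343 voxels
after view 1 [x-axis, 16 of 49 cells solid] → remaining = 112
after view 2 [y-axis, 26 of 49 cells solid] → remaining = 60

voxel count = 60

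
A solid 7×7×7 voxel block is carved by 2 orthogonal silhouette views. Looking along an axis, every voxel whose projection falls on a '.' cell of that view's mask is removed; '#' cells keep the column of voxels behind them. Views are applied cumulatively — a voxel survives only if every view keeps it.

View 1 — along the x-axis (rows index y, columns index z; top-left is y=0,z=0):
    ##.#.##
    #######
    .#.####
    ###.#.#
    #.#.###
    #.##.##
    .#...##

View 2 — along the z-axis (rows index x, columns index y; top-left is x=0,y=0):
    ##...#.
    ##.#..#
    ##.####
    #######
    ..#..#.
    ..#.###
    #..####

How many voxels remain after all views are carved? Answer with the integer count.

start: 7×7×7 = 343 voxels
  1. axis=0 (YZ plane), |mask|=35  ⇒  voxels=245
  2. axis=2 (XY plane), |mask|=31  ⇒  voxels=153

|visual hull| = 153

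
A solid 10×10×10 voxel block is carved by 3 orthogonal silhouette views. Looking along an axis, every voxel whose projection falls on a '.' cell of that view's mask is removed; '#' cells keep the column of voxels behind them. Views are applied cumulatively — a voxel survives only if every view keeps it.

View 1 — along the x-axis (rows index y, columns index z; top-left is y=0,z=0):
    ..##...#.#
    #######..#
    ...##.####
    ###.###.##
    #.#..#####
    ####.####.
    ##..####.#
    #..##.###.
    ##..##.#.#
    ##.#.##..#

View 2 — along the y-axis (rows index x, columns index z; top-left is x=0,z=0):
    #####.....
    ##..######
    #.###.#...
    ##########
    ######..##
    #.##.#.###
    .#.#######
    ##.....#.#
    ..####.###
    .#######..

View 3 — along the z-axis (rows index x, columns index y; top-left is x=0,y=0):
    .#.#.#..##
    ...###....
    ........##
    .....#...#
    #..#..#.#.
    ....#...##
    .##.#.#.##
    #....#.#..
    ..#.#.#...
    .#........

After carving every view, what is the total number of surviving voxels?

before carving: 1000 voxels (10×10×10)
step 1: project along x, AND mask (66/100) → |grid| = 660
step 2: project along y, AND mask (69/100) → |grid| = 453
step 3: project along z, AND mask (32/100) → |grid| = 151

voxel count = 151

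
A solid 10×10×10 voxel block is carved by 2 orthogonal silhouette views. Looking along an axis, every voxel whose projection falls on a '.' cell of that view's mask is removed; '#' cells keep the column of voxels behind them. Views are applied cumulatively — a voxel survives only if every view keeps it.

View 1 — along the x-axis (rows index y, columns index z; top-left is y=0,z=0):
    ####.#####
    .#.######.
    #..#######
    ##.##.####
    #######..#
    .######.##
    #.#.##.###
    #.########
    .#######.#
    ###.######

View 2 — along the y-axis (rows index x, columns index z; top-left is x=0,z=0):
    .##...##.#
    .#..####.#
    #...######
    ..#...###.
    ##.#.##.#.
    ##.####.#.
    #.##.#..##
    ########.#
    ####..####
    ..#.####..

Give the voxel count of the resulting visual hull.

initial block: 10^3 = 1000
carve view 1 (along x, YZ-mask fill 81/100): 810 voxels remain
carve view 2 (along y, XZ-mask fill 63/100): 513 voxels remain

voxel count = 513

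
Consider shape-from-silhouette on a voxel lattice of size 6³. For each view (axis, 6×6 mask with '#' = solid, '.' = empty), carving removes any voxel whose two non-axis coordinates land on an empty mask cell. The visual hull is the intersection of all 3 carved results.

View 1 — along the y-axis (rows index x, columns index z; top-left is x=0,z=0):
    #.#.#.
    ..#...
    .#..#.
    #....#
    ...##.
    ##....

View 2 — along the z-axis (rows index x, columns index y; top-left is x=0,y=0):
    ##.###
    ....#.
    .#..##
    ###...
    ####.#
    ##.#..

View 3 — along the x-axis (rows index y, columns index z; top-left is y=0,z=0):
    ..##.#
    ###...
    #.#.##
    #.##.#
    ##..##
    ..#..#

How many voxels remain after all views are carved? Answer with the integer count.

21 voxels

initial block: 6^3 = 216
step 1: project along y, AND mask (12/36) → |grid| = 72
step 2: project along z, AND mask (20/36) → |grid| = 44
step 3: project along x, AND mask (20/36) → |grid| = 21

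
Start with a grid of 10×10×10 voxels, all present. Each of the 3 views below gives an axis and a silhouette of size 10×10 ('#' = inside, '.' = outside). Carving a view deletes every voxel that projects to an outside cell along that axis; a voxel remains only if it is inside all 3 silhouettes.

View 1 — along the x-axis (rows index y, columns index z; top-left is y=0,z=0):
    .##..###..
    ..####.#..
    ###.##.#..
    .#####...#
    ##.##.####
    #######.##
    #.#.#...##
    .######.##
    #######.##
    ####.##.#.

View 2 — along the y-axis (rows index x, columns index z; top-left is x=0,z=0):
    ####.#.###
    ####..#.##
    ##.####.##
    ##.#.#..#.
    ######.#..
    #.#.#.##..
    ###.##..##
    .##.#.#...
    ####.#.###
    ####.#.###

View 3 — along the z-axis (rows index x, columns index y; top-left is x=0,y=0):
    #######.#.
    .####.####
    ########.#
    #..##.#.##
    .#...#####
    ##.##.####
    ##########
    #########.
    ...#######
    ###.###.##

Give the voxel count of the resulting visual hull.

initial block: 10^3 = 1000
carve view 1 (along x, YZ-mask fill 68/100): 680 voxels remain
carve view 2 (along y, XZ-mask fill 67/100): 465 voxels remain
carve view 3 (along z, XY-mask fill 79/100): 366 voxels remain

366 voxels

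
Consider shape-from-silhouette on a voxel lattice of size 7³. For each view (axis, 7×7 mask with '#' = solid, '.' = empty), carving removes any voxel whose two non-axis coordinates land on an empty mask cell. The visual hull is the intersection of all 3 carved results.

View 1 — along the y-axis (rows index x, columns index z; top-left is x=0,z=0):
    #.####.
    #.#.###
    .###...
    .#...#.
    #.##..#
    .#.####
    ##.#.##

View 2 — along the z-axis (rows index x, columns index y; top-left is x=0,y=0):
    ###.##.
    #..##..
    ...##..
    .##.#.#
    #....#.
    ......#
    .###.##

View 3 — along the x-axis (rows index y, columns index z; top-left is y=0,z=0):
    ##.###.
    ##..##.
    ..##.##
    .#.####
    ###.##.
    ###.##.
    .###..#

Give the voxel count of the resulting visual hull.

remaining voxels: 61

full grid |V| = 343
step 1: project along y, AND mask (29/49) → |grid| = 203
step 2: project along z, AND mask (22/49) → |grid| = 92
step 3: project along x, AND mask (32/49) → |grid| = 61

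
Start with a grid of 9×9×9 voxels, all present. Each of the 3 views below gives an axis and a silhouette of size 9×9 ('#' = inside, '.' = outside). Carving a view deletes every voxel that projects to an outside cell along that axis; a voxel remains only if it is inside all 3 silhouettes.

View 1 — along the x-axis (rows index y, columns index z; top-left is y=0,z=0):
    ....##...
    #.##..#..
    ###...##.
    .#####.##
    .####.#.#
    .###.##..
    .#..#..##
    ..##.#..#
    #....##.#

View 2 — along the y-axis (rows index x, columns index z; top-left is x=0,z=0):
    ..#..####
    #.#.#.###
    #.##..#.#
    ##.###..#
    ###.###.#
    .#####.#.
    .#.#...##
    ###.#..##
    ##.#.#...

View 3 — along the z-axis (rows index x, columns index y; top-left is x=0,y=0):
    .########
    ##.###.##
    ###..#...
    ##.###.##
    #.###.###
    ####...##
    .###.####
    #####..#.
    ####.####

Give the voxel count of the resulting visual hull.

remaining voxels: 166

initial block: 9^3 = 729
[1] x-view keeps 41 columns → grid now 369
[2] y-view keeps 49 columns → grid now 224
[3] z-view keeps 60 columns → grid now 166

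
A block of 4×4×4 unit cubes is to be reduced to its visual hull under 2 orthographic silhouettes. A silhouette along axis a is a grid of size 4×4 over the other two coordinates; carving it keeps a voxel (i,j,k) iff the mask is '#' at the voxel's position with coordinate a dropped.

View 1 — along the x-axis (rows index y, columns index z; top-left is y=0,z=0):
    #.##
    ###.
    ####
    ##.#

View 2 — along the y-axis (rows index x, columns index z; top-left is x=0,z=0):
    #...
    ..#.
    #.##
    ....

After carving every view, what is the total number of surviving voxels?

start: 4×4×4 = 64 voxels
after view 1 [x-axis, 13 of 16 cells solid] → remaining = 52
after view 2 [y-axis, 5 of 16 cells solid] → remaining = 17

remaining voxels: 17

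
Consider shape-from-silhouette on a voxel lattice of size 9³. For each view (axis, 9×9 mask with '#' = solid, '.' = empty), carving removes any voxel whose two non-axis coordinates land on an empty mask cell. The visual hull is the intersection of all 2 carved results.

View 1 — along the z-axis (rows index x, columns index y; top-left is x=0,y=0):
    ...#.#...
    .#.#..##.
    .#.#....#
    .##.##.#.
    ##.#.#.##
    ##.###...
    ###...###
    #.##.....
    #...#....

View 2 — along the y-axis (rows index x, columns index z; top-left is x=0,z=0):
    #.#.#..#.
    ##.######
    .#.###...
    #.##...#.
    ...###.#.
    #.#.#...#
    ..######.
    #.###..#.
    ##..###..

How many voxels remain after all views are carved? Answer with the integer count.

177 voxels

start: 9×9×9 = 729 voxels
carve view 1 (along z, XY-mask fill 36/81): 324 voxels remain
carve view 2 (along y, XZ-mask fill 44/81): 177 voxels remain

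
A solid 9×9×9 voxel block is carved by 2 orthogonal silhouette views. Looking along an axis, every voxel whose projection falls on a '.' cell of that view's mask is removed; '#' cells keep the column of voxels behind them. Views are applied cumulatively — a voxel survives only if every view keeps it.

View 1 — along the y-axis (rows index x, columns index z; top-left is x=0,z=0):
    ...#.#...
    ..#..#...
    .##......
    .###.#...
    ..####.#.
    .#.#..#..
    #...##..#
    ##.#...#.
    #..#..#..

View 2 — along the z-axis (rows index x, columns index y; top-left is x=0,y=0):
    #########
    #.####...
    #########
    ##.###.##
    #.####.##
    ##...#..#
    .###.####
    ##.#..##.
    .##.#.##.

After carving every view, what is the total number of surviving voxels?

before carving: 729 voxels (9×9×9)
after view 1 [y-axis, 29 of 81 cells solid] → remaining = 261
after view 2 [z-axis, 58 of 81 cells solid] → remaining = 184

voxel count = 184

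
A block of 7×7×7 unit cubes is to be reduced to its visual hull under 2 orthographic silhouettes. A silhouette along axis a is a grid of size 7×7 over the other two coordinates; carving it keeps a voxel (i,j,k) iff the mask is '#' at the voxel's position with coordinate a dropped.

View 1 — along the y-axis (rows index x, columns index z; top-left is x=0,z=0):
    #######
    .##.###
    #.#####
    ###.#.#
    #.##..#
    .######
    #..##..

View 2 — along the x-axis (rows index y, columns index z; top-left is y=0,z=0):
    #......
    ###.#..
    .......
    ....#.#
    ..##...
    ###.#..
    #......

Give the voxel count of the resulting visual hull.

|visual hull| = 75

full grid |V| = 343
[1] y-view keeps 36 columns → grid now 252
[2] x-view keeps 14 columns → grid now 75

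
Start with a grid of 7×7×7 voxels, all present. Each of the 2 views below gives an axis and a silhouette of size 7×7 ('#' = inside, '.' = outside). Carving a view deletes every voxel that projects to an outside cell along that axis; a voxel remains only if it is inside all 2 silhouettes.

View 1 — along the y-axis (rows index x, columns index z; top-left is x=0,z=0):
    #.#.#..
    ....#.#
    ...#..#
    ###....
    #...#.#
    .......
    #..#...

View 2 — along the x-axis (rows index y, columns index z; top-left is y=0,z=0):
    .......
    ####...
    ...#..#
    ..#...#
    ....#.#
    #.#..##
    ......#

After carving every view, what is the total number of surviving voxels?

voxel count = 37

before carving: 343 voxels (7×7×7)
carve view 1 (along y, XZ-mask fill 15/49): 105 voxels remain
carve view 2 (along x, YZ-mask fill 15/49): 37 voxels remain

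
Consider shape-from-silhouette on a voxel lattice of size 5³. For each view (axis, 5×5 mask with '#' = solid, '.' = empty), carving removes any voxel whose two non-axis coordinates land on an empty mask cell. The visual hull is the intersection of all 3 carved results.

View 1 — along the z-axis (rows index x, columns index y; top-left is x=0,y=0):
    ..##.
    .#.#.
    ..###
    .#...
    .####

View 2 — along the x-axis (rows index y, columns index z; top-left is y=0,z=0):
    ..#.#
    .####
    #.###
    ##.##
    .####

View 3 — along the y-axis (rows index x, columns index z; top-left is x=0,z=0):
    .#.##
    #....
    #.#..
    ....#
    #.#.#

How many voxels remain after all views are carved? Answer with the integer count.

remaining voxels: 20

initial block: 5^3 = 125
  1. axis=2 (XY plane), |mask|=12  ⇒  voxels=60
  2. axis=0 (YZ plane), |mask|=18  ⇒  voxels=48
  3. axis=1 (XZ plane), |mask|=10  ⇒  voxels=20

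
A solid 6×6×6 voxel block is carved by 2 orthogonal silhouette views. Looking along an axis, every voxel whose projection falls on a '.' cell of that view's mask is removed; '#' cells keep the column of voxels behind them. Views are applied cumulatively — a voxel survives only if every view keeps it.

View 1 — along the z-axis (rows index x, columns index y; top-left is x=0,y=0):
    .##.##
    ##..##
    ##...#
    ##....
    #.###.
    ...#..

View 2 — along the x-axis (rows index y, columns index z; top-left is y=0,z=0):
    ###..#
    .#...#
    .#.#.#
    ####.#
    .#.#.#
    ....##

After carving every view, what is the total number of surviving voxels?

full grid |V| = 216
step 1: project along z, AND mask (18/36) → |grid| = 108
step 2: project along x, AND mask (19/36) → |grid| = 55

voxel count = 55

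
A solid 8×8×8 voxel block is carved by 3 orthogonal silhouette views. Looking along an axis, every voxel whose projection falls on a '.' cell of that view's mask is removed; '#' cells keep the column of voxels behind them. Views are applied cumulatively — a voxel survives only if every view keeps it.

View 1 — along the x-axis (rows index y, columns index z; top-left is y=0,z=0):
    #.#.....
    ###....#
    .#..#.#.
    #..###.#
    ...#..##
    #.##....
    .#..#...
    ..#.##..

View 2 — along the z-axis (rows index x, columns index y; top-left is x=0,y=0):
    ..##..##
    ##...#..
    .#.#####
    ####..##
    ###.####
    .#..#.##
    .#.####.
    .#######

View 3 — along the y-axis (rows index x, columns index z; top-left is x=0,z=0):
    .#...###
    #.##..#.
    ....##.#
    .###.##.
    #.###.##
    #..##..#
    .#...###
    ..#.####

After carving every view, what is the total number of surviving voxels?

before carving: 512 voxels (8×8×8)
carve view 1 (along x, YZ-mask fill 25/64): 200 voxels remain
carve view 2 (along z, XY-mask fill 42/64): 133 voxels remain
carve view 3 (along y, XZ-mask fill 35/64): 74 voxels remain

voxel count = 74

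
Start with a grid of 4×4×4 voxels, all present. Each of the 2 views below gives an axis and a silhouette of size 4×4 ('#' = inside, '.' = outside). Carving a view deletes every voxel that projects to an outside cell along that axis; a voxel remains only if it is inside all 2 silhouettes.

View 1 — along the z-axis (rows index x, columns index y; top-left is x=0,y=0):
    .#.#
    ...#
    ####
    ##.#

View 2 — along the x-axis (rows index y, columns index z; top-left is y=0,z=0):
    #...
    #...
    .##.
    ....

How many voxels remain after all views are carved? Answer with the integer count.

|visual hull| = 7

start: 4×4×4 = 64 voxels
step 1: project along z, AND mask (10/16) → |grid| = 40
step 2: project along x, AND mask (4/16) → |grid| = 7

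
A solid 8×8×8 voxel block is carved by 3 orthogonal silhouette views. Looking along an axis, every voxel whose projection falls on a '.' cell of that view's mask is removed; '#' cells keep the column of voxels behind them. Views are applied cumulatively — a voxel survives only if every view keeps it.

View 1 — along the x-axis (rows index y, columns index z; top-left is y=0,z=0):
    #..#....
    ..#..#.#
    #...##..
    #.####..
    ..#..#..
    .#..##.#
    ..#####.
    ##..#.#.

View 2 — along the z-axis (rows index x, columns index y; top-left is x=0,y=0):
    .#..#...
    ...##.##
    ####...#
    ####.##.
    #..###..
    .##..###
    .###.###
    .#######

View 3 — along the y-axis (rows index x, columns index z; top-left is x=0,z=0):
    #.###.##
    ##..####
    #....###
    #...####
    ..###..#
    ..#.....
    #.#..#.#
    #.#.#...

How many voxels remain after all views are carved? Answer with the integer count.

voxel count = 72

initial block: 8^3 = 512
after view 1 [x-axis, 28 of 64 cells solid] → remaining = 224
after view 2 [z-axis, 39 of 64 cells solid] → remaining = 142
after view 3 [y-axis, 33 of 64 cells solid] → remaining = 72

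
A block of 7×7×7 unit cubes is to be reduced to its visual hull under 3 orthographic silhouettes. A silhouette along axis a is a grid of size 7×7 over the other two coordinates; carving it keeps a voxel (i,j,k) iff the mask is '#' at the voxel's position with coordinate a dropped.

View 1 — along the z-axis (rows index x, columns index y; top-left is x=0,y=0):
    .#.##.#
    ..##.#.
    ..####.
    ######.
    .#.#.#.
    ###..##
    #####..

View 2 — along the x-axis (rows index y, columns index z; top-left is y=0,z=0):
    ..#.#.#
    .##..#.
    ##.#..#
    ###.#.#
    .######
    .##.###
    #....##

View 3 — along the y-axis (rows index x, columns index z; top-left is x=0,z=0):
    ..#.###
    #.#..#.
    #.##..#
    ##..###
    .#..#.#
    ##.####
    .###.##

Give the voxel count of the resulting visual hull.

full grid |V| = 343
V1 z: intersect with XY mask (30 set) -- 210 left
V2 x: intersect with YZ mask (29 set) -- 129 left
V3 y: intersect with XZ mask (30 set) -- 84 left

voxel count = 84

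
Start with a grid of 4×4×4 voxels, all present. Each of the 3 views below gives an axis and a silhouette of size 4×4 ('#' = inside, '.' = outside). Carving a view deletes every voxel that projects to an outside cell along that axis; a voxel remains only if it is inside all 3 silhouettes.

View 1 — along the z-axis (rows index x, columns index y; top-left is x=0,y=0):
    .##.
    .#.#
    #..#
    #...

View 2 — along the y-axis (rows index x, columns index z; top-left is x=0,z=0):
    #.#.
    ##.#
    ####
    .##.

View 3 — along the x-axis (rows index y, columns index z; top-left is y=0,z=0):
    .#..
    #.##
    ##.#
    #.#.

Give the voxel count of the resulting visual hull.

voxel count = 10

before carving: 64 voxels (4×4×4)
V1 z: intersect with XY mask (7 set) -- 28 left
V2 y: intersect with XZ mask (11 set) -- 20 left
V3 x: intersect with YZ mask (9 set) -- 10 left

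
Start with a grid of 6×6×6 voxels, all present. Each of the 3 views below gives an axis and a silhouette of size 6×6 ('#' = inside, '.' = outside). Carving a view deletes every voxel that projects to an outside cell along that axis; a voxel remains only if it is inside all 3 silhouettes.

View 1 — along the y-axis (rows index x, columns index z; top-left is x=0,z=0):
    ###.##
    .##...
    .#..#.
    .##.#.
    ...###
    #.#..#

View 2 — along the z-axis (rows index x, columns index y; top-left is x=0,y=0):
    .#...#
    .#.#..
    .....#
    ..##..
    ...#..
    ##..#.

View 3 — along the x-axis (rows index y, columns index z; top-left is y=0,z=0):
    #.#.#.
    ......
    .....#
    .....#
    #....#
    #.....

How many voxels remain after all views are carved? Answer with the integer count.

remaining voxels: 6

start: 6×6×6 = 216 voxels
  1. axis=1 (XZ plane), |mask|=18  ⇒  voxels=108
  2. axis=2 (XY plane), |mask|=11  ⇒  voxels=34
  3. axis=0 (YZ plane), |mask|=8  ⇒  voxels=6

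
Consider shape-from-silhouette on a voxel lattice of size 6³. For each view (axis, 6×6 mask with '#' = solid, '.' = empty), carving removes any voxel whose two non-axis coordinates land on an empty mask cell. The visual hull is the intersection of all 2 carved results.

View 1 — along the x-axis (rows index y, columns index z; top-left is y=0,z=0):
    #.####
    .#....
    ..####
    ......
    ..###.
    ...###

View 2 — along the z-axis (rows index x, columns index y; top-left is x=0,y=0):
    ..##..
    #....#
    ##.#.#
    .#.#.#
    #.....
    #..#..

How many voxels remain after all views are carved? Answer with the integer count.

before carving: 216 voxels (6×6×6)
after view 1 [x-axis, 16 of 36 cells solid] → remaining = 96
after view 2 [z-axis, 14 of 36 cells solid] → remaining = 35

|visual hull| = 35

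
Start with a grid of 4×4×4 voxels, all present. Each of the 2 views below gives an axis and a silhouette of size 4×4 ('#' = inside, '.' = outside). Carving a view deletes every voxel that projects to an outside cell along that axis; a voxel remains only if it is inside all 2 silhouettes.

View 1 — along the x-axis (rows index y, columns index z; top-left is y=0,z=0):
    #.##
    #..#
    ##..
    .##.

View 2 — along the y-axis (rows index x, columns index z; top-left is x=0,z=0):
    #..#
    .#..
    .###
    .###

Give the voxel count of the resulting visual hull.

19 voxels

initial block: 4^3 = 64
[1] x-view keeps 9 columns → grid now 36
[2] y-view keeps 9 columns → grid now 19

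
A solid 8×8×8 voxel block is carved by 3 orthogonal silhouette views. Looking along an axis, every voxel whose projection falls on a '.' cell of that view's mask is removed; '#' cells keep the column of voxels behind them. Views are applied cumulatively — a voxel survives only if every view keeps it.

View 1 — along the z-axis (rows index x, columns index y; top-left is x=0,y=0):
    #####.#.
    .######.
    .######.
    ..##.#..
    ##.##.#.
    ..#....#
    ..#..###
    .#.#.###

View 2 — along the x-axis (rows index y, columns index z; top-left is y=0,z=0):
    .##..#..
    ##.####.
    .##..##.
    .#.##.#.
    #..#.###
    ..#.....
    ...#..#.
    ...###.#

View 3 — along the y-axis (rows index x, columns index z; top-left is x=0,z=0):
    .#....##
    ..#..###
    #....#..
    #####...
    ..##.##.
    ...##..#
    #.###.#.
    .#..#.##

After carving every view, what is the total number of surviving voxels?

full grid |V| = 512
step 1: project along z, AND mask (37/64) → |grid| = 296
step 2: project along x, AND mask (29/64) → |grid| = 133
step 3: project along y, AND mask (30/64) → |grid| = 63

remaining voxels: 63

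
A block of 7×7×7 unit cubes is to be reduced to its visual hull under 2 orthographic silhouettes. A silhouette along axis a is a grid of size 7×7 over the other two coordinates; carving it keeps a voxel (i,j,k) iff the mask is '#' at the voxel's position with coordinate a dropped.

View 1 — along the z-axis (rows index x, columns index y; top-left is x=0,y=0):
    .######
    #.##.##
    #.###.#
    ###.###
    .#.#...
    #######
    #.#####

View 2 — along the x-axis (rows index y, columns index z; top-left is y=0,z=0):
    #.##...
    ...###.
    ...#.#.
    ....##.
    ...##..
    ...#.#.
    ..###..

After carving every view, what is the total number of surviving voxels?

|visual hull| = 89

start: 7×7×7 = 343 voxels
  1. axis=2 (XY plane), |mask|=37  ⇒  voxels=259
  2. axis=0 (YZ plane), |mask|=17  ⇒  voxels=89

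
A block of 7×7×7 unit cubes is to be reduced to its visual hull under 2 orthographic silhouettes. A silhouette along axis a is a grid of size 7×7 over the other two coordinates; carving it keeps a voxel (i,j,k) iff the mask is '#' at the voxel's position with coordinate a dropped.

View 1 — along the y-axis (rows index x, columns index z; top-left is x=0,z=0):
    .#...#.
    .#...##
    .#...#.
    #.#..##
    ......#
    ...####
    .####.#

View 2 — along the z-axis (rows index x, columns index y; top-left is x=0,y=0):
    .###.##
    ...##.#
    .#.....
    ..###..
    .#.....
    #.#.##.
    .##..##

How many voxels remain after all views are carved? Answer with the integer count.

70 voxels

full grid |V| = 343
[1] y-view keeps 21 columns → grid now 147
[2] z-view keeps 21 columns → grid now 70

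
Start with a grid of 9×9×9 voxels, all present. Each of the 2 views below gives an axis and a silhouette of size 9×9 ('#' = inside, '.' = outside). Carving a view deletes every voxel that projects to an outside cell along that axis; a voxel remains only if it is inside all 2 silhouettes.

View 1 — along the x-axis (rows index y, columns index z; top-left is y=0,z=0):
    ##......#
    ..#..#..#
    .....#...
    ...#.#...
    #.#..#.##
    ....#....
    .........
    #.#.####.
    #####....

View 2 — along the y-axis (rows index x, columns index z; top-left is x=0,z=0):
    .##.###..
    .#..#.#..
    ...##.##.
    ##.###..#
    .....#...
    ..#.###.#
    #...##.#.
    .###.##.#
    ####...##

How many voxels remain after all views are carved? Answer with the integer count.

117 voxels

initial block: 9^3 = 729
after view 1 [x-axis, 26 of 81 cells solid] → remaining = 234
after view 2 [y-axis, 40 of 81 cells solid] → remaining = 117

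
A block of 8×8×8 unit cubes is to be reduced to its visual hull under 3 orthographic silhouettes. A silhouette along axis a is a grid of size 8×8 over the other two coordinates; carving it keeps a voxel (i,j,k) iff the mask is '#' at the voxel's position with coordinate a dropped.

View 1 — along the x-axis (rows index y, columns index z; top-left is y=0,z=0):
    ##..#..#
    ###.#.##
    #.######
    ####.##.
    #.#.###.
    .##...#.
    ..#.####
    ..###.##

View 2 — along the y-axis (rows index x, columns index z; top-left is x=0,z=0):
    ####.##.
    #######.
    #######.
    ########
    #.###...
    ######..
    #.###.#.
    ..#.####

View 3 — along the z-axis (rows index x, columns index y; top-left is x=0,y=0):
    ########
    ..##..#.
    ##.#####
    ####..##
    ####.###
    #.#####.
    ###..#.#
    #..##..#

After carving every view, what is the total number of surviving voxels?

voxel count = 179

start: 8×8×8 = 512 voxels
carve view 1 (along x, YZ-mask fill 41/64): 328 voxels remain
carve view 2 (along y, XZ-mask fill 48/64): 250 voxels remain
carve view 3 (along z, XY-mask fill 46/64): 179 voxels remain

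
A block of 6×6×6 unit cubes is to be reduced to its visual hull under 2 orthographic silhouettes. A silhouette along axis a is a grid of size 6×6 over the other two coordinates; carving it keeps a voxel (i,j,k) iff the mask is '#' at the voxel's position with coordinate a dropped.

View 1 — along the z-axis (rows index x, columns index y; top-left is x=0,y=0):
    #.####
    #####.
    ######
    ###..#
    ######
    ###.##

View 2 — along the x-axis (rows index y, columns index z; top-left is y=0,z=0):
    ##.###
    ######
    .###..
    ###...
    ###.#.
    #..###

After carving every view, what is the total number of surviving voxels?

voxel count = 130

initial block: 6^3 = 216
V1 z: intersect with XY mask (31 set) -- 186 left
V2 x: intersect with YZ mask (25 set) -- 130 left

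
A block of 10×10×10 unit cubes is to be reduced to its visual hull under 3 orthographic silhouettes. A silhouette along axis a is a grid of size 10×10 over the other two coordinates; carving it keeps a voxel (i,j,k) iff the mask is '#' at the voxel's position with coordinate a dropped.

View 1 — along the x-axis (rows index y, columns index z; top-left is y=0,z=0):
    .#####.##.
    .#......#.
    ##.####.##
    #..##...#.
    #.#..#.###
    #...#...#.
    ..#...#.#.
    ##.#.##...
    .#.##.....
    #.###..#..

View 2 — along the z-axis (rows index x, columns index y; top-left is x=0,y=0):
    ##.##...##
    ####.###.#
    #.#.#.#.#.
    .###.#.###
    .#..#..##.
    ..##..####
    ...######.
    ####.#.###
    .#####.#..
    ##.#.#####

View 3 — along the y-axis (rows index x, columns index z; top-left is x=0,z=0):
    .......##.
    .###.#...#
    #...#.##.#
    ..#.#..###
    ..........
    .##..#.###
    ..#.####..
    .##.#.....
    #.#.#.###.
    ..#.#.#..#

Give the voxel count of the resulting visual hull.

initial block: 10^3 = 1000
after view 1 [x-axis, 46 of 100 cells solid] → remaining = 460
after view 2 [z-axis, 64 of 100 cells solid] → remaining = 286
after view 3 [y-axis, 41 of 100 cells solid] → remaining = 108

remaining voxels: 108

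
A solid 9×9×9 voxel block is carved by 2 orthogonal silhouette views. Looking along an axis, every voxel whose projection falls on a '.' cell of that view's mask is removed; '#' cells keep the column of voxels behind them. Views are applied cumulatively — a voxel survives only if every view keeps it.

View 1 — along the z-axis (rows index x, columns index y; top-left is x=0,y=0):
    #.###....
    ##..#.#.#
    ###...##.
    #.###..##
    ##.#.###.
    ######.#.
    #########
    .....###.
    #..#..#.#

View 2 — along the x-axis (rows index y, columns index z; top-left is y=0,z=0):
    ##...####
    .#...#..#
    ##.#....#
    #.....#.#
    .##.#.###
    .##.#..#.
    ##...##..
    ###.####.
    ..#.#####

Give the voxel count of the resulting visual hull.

before carving: 729 voxels (9×9×9)
carve view 1 (along z, XY-mask fill 49/81): 441 voxels remain
carve view 2 (along x, YZ-mask fill 43/81): 237 voxels remain

237 voxels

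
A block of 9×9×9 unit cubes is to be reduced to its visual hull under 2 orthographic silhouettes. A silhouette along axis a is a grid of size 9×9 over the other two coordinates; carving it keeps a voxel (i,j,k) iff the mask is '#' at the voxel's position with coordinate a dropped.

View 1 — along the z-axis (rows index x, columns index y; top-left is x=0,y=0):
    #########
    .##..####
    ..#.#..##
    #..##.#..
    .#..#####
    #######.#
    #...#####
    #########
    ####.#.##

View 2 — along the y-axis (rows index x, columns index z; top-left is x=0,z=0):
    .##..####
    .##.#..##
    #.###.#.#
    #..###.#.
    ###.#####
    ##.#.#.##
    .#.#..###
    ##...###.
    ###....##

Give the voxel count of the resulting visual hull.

|visual hull| = 334

before carving: 729 voxels (9×9×9)
V1 z: intersect with XY mask (59 set) -- 531 left
V2 y: intersect with XZ mask (51 set) -- 334 left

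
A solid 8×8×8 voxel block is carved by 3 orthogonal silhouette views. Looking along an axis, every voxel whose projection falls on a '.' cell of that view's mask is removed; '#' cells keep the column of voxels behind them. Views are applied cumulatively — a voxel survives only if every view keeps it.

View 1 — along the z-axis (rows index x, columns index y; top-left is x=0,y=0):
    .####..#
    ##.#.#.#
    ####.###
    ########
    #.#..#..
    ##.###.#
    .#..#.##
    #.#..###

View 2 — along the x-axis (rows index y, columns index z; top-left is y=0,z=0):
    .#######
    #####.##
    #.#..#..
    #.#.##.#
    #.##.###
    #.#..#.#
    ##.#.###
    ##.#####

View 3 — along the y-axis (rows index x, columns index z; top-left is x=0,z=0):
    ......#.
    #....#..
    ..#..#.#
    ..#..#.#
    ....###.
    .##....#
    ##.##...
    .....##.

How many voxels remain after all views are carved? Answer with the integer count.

88 voxels

initial block: 8^3 = 512
after view 1 [z-axis, 43 of 64 cells solid] → remaining = 344
after view 2 [x-axis, 45 of 64 cells solid] → remaining = 245
after view 3 [y-axis, 21 of 64 cells solid] → remaining = 88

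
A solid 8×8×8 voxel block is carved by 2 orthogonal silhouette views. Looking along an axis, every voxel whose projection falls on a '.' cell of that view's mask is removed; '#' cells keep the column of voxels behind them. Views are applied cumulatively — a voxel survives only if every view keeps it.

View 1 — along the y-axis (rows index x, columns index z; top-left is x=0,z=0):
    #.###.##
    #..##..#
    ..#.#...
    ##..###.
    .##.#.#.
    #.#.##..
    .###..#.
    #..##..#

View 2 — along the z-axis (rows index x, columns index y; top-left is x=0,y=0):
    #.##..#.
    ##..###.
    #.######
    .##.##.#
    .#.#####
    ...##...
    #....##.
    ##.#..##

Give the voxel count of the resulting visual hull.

voxel count = 147

initial block: 8^3 = 512
step 1: project along y, AND mask (33/64) → |grid| = 264
step 2: project along z, AND mask (37/64) → |grid| = 147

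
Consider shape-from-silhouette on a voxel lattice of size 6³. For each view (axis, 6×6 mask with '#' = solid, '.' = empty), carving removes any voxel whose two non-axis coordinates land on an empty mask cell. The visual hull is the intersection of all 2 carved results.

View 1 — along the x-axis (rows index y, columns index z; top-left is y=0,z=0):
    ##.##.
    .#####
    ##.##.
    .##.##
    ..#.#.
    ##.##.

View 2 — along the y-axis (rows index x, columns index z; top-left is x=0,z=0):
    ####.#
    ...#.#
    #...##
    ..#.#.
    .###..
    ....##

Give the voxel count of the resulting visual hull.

full grid |V| = 216
after view 1 [x-axis, 23 of 36 cells solid] → remaining = 138
after view 2 [y-axis, 17 of 36 cells solid] → remaining = 63

remaining voxels: 63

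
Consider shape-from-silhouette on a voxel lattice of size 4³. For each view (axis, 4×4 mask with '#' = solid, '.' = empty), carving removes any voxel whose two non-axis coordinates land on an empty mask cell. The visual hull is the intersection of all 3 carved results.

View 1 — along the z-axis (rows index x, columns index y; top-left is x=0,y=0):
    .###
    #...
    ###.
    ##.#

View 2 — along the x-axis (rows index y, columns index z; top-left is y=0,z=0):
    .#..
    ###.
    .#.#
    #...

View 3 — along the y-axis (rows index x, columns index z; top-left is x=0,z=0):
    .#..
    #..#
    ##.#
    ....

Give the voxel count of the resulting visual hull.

|visual hull| = 7

initial block: 4^3 = 64
after view 1 [z-axis, 10 of 16 cells solid] → remaining = 40
after view 2 [x-axis, 7 of 16 cells solid] → remaining = 18
after view 3 [y-axis, 6 of 16 cells solid] → remaining = 7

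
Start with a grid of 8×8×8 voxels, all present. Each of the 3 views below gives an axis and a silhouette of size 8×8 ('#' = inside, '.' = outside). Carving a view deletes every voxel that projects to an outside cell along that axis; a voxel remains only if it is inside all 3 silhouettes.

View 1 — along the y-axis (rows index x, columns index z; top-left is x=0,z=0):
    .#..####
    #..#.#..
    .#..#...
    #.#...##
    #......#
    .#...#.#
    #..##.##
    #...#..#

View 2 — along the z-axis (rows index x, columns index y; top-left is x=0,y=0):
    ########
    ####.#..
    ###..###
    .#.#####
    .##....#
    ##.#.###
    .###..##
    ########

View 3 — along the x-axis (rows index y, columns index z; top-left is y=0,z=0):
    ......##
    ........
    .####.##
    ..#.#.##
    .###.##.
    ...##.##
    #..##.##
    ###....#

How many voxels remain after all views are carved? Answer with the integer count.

75 voxels

before carving: 512 voxels (8×8×8)
V1 y: intersect with XZ mask (27 set) -- 216 left
V2 z: intersect with XY mask (47 set) -- 164 left
V3 x: intersect with YZ mask (30 set) -- 75 left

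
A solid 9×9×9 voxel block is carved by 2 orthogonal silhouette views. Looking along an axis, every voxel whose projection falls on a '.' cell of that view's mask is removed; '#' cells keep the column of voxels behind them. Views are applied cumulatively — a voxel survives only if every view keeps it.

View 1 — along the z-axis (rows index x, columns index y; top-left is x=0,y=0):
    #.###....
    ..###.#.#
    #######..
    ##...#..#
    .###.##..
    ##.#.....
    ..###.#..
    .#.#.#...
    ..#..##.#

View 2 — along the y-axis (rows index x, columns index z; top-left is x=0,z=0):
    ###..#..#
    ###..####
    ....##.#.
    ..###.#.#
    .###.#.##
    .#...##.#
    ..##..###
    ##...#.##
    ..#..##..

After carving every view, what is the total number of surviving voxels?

start: 9×9×9 = 729 voxels
carve view 1 (along z, XY-mask fill 39/81): 351 voxels remain
carve view 2 (along y, XZ-mask fill 43/81): 185 voxels remain

185 voxels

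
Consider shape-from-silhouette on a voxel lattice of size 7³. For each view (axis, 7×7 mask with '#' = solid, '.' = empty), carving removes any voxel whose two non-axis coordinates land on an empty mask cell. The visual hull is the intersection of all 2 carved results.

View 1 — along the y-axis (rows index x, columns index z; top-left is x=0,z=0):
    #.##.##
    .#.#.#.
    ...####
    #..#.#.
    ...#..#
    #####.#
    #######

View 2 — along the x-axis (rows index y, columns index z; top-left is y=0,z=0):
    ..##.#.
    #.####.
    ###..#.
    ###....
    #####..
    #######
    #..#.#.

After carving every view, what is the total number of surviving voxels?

voxel count = 128

start: 7×7×7 = 343 voxels
after view 1 [y-axis, 30 of 49 cells solid] → remaining = 210
after view 2 [x-axis, 30 of 49 cells solid] → remaining = 128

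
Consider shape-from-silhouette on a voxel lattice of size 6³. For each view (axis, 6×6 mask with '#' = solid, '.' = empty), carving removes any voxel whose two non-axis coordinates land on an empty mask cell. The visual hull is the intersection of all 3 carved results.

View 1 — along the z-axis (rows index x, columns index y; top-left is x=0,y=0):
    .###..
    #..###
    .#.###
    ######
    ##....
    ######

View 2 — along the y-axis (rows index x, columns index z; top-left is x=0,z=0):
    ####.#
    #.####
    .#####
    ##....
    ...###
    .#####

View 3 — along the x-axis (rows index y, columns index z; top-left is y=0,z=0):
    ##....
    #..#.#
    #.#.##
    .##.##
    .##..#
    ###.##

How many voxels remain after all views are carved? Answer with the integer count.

59 voxels

full grid |V| = 216
step 1: project along z, AND mask (25/36) → |grid| = 150
step 2: project along y, AND mask (25/36) → |grid| = 103
step 3: project along x, AND mask (21/36) → |grid| = 59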